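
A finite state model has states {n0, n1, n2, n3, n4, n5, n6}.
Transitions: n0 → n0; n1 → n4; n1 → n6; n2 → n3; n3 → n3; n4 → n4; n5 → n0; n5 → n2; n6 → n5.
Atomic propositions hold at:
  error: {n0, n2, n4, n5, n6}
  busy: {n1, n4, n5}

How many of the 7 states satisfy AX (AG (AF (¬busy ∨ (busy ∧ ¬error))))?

Sat(¬busy) = {n0, n2, n3, n6}
Sat(¬error) = {n1, n3}
Sat(busy ∧ ¬error) = {n1}
Sat(¬busy ∨ (busy ∧ ¬error)) = {n0, n1, n2, n3, n6}
AF (¬busy ∨ (busy ∧ ¬error)): least fixpoint, start Z0 = {n0, n1, n2, n3, n6}, add states with every successor in Z. Z1 = {n0, n1, n2, n3, n5, n6}; fixed.
Sat(AF (¬busy ∨ (busy ∧ ¬error))) = {n0, n1, n2, n3, n5, n6}
AG (AF (¬busy ∨ (busy ∧ ¬error))): greatest fixpoint, start Z0 = {n0, n1, n2, n3, n5, n6}, keep only states in Sat with every successor in Z. Z1 = {n0, n2, n3, n5, n6}; fixed.
Sat(AG (AF (¬busy ∨ (busy ∧ ¬error)))) = {n0, n2, n3, n5, n6}
Sat(AX (AG (AF (¬busy ∨ (busy ∧ ¬error))))) = {s : every successor in {n0, n2, n3, n5, n6}} = {n0, n2, n3, n5, n6}
|Sat(AX (AG (AF (¬busy ∨ (busy ∧ ¬error)))))| = |{n0, n2, n3, n5, n6}| = 5.

5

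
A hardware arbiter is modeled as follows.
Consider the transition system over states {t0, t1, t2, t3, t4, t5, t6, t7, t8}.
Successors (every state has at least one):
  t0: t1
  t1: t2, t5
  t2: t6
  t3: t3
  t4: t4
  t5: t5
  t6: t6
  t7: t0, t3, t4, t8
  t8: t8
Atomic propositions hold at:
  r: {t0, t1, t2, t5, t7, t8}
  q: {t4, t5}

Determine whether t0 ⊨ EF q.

EF q: least fixpoint, start Z0 = {t4, t5}, add states with some successor in Z. Z1 = {t1, t4, t5, t7}; Z2 = {t0, t1, t4, t5, t7}; fixed.
Sat(EF q) = {t0, t1, t4, t5, t7}
t0 ∈ Sat(EF q) = {t0, t1, t4, t5, t7}, so the formula holds at t0.

Yes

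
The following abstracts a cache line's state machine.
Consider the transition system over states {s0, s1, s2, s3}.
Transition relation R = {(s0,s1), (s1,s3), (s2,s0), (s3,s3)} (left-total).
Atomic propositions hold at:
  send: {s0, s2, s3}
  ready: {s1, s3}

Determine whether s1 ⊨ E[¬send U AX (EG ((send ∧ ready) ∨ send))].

Yes

Sat(¬send) = {s1}
Sat(send ∧ ready) = {s3}
Sat((send ∧ ready) ∨ send) = {s0, s2, s3}
EG ((send ∧ ready) ∨ send): greatest fixpoint, start Z0 = {s0, s2, s3}, keep only states in Sat with some successor in Z. Z1 = {s2, s3}; Z2 = {s3}; fixed.
Sat(EG ((send ∧ ready) ∨ send)) = {s3}
Sat(AX (EG ((send ∧ ready) ∨ send))) = {s : every successor in {s3}} = {s1, s3}
E[¬send U AX (EG ((send ∧ ready) ∨ send))]: least fixpoint, start Z0 = Sat(AX (EG ((send ∧ ready) ∨ send))) = {s1, s3}, add states in Sat(¬send) with some successor in Z. Already a fixed point.
Sat(E[¬send U AX (EG ((send ∧ ready) ∨ send))]) = {s1, s3}
s1 ∈ Sat(E[¬send U AX (EG ((send ∧ ready) ∨ send))]) = {s1, s3}, so the formula holds at s1.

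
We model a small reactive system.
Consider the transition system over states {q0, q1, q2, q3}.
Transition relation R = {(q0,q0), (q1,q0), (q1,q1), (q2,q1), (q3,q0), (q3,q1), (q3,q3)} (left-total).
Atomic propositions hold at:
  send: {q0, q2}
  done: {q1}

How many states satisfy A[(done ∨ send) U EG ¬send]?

Sat(done ∨ send) = {q0, q1, q2}
Sat(¬send) = {q1, q3}
EG ¬send: greatest fixpoint, start Z0 = {q1, q3}, keep only states in Sat with some successor in Z. Already a fixed point.
Sat(EG ¬send) = {q1, q3}
A[(done ∨ send) U EG ¬send]: least fixpoint, start Z0 = Sat(EG ¬send) = {q1, q3}, add states in Sat(done ∨ send) with every successor in Z. Z1 = {q1, q2, q3}; fixed.
Sat(A[(done ∨ send) U EG ¬send]) = {q1, q2, q3}
|Sat(A[(done ∨ send) U EG ¬send])| = |{q1, q2, q3}| = 3.

3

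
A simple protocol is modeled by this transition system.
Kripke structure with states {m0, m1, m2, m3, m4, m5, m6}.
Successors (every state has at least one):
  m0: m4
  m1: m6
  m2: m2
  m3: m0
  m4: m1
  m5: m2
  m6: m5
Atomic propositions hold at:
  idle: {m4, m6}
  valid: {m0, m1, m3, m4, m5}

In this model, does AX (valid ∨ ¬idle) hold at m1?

No

Sat(¬idle) = {m0, m1, m2, m3, m5}
Sat(valid ∨ ¬idle) = {m0, m1, m2, m3, m4, m5}
Sat(AX (valid ∨ ¬idle)) = {s : every successor in {m0, m1, m2, m3, m4, m5}} = {m0, m2, m3, m4, m5, m6}
m1 ∉ Sat(AX (valid ∨ ¬idle)) = {m0, m2, m3, m4, m5, m6}, so the formula does not hold at m1.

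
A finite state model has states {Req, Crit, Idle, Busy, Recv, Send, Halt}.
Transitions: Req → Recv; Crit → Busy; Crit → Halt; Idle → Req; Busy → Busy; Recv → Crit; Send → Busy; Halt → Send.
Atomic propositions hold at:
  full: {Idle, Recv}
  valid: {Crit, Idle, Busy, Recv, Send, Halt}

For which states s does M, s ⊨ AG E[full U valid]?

E[full U valid]: least fixpoint, start Z0 = Sat(valid) = {Crit, Idle, Busy, Recv, Send, Halt}, add states in Sat(full) with some successor in Z. Already a fixed point.
Sat(E[full U valid]) = {Crit, Idle, Busy, Recv, Send, Halt}
AG E[full U valid]: greatest fixpoint, start Z0 = {Crit, Idle, Busy, Recv, Send, Halt}, keep only states in Sat with every successor in Z. Z1 = {Crit, Busy, Recv, Send, Halt}; fixed.
Sat(AG E[full U valid]) = {Crit, Busy, Recv, Send, Halt}

{Crit, Busy, Recv, Send, Halt}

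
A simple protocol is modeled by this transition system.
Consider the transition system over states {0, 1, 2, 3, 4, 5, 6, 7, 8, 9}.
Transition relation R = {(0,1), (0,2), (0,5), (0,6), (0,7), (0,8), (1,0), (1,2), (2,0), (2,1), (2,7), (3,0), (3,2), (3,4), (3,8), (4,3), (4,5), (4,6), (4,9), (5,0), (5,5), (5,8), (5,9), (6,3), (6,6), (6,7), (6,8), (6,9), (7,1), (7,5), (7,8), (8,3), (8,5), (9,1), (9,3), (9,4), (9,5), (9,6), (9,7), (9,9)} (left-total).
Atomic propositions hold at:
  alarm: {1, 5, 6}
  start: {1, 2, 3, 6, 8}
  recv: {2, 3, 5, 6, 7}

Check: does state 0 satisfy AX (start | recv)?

Yes

Sat(start | recv) = {1, 2, 3, 5, 6, 7, 8}
Sat(AX (start | recv)) = {s : every successor in {1, 2, 3, 5, 6, 7, 8}} = {0, 7, 8}
0 ∈ Sat(AX (start | recv)) = {0, 7, 8}, so the formula holds at 0.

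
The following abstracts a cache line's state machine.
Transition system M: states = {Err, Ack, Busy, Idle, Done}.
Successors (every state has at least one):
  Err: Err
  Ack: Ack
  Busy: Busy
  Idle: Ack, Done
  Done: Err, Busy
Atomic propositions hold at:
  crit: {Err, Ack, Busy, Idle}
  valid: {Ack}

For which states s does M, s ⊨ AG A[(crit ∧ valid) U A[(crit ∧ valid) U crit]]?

Sat(crit ∧ valid) = {Ack}
A[(crit ∧ valid) U crit]: least fixpoint, start Z0 = Sat(crit) = {Err, Ack, Busy, Idle}, add states in Sat(crit ∧ valid) with every successor in Z. Already a fixed point.
Sat(A[(crit ∧ valid) U crit]) = {Err, Ack, Busy, Idle}
A[(crit ∧ valid) U A[(crit ∧ valid) U crit]]: least fixpoint, start Z0 = Sat(A[(crit ∧ valid) U crit]) = {Err, Ack, Busy, Idle}, add states in Sat(crit ∧ valid) with every successor in Z. Already a fixed point.
Sat(A[(crit ∧ valid) U A[(crit ∧ valid) U crit]]) = {Err, Ack, Busy, Idle}
AG A[(crit ∧ valid) U A[(crit ∧ valid) U crit]]: greatest fixpoint, start Z0 = {Err, Ack, Busy, Idle}, keep only states in Sat with every successor in Z. Z1 = {Err, Ack, Busy}; fixed.
Sat(AG A[(crit ∧ valid) U A[(crit ∧ valid) U crit]]) = {Err, Ack, Busy}

{Err, Ack, Busy}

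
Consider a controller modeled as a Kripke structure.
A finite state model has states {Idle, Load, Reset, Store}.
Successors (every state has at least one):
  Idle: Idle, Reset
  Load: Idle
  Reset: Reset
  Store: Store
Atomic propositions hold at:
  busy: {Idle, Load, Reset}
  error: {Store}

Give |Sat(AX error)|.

Sat(AX error) = {s : every successor in {Store}} = {Store}
|Sat(AX error)| = |{Store}| = 1.

1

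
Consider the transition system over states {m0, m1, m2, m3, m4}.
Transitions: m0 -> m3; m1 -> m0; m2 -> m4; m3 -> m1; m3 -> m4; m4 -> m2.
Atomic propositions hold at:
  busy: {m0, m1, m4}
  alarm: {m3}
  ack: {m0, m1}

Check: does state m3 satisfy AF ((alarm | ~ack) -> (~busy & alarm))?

Sat(~ack) = {m2, m3, m4}
Sat(alarm | ~ack) = {m2, m3, m4}
Sat(~busy) = {m2, m3}
Sat(~busy & alarm) = {m3}
Sat((alarm | ~ack) -> (~busy & alarm)) = {m0, m1, m3}
AF ((alarm | ~ack) -> (~busy & alarm)): least fixpoint, start Z0 = {m0, m1, m3}, add states with every successor in Z. Already a fixed point.
Sat(AF ((alarm | ~ack) -> (~busy & alarm))) = {m0, m1, m3}
m3 ∈ Sat(AF ((alarm | ~ack) -> (~busy & alarm))) = {m0, m1, m3}, so the formula holds at m3.

Yes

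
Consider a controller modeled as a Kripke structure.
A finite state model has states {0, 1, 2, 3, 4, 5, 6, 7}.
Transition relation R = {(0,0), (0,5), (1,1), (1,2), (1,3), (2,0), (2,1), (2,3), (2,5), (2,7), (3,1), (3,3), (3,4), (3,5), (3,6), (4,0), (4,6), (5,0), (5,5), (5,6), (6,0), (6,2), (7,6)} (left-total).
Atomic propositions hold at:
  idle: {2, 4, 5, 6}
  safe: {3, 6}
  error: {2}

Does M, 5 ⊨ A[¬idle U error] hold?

No

Sat(¬idle) = {0, 1, 3, 7}
A[¬idle U error]: least fixpoint, start Z0 = Sat(error) = {2}, add states in Sat(¬idle) with every successor in Z. Already a fixed point.
Sat(A[¬idle U error]) = {2}
5 ∉ Sat(A[¬idle U error]) = {2}, so the formula does not hold at 5.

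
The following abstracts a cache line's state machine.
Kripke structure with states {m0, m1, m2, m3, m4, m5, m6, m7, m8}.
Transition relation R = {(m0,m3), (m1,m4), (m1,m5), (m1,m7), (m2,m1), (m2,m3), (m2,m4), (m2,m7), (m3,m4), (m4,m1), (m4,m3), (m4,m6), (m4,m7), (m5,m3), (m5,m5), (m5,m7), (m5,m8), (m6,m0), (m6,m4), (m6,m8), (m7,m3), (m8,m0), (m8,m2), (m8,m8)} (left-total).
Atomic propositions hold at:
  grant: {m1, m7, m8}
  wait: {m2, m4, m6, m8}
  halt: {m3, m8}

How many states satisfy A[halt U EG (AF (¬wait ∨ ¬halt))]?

Sat(¬wait) = {m0, m1, m3, m5, m7}
Sat(¬halt) = {m0, m1, m2, m4, m5, m6, m7}
Sat(¬wait ∨ ¬halt) = {m0, m1, m2, m3, m4, m5, m6, m7}
AF (¬wait ∨ ¬halt): least fixpoint, start Z0 = {m0, m1, m2, m3, m4, m5, m6, m7}, add states with every successor in Z. Already a fixed point.
Sat(AF (¬wait ∨ ¬halt)) = {m0, m1, m2, m3, m4, m5, m6, m7}
EG (AF (¬wait ∨ ¬halt)): greatest fixpoint, start Z0 = {m0, m1, m2, m3, m4, m5, m6, m7}, keep only states in Sat with some successor in Z. Already a fixed point.
Sat(EG (AF (¬wait ∨ ¬halt))) = {m0, m1, m2, m3, m4, m5, m6, m7}
A[halt U EG (AF (¬wait ∨ ¬halt))]: least fixpoint, start Z0 = Sat(EG (AF (¬wait ∨ ¬halt))) = {m0, m1, m2, m3, m4, m5, m6, m7}, add states in Sat(halt) with every successor in Z. Already a fixed point.
Sat(A[halt U EG (AF (¬wait ∨ ¬halt))]) = {m0, m1, m2, m3, m4, m5, m6, m7}
|Sat(A[halt U EG (AF (¬wait ∨ ¬halt))])| = |{m0, m1, m2, m3, m4, m5, m6, m7}| = 8.

8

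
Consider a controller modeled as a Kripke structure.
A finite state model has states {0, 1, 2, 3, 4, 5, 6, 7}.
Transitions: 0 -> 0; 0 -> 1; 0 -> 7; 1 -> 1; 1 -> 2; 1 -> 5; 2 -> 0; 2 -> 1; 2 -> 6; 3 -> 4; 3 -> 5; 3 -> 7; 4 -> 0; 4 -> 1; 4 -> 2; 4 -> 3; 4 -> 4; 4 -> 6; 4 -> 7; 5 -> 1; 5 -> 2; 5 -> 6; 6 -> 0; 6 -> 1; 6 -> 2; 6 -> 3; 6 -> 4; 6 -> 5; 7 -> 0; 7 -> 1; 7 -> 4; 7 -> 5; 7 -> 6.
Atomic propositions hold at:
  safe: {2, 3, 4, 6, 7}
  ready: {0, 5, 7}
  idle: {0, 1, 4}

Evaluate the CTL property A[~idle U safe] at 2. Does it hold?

Sat(~idle) = {2, 3, 5, 6, 7}
A[~idle U safe]: least fixpoint, start Z0 = Sat(safe) = {2, 3, 4, 6, 7}, add states in Sat(~idle) with every successor in Z. Already a fixed point.
Sat(A[~idle U safe]) = {2, 3, 4, 6, 7}
2 ∈ Sat(A[~idle U safe]) = {2, 3, 4, 6, 7}, so the formula holds at 2.

Yes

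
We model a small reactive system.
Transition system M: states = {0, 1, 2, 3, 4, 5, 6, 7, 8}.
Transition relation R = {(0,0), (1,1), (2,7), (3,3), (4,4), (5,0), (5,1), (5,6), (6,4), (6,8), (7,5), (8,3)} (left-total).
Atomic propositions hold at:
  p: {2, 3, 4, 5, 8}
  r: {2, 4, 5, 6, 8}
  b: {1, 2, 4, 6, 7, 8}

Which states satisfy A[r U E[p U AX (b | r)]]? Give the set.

{1, 2, 4, 5, 6, 7}

Sat(b | r) = {1, 2, 4, 5, 6, 7, 8}
Sat(AX (b | r)) = {s : every successor in {1, 2, 4, 5, 6, 7, 8}} = {1, 2, 4, 6, 7}
E[p U AX (b | r)]: least fixpoint, start Z0 = Sat(AX (b | r)) = {1, 2, 4, 6, 7}, add states in Sat(p) with some successor in Z. Z1 = {1, 2, 4, 5, 6, 7}; fixed.
Sat(E[p U AX (b | r)]) = {1, 2, 4, 5, 6, 7}
A[r U E[p U AX (b | r)]]: least fixpoint, start Z0 = Sat(E[p U AX (b | r)]) = {1, 2, 4, 5, 6, 7}, add states in Sat(r) with every successor in Z. Already a fixed point.
Sat(A[r U E[p U AX (b | r)]]) = {1, 2, 4, 5, 6, 7}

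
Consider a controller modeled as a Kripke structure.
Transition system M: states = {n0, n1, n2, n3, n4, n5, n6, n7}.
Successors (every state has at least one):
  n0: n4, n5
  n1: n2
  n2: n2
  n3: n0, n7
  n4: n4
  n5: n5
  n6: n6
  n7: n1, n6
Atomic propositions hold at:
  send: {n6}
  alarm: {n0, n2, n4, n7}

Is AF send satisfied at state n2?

AF send: least fixpoint, start Z0 = {n6}, add states with every successor in Z. Already a fixed point.
Sat(AF send) = {n6}
n2 ∉ Sat(AF send) = {n6}, so the formula does not hold at n2.

No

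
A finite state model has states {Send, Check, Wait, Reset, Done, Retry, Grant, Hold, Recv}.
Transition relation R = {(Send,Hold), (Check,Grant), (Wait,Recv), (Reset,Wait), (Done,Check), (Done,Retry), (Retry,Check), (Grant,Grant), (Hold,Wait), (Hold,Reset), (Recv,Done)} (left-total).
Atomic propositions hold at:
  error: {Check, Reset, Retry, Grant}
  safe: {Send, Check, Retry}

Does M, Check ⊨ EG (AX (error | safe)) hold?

Sat(error | safe) = {Send, Check, Reset, Retry, Grant}
Sat(AX (error | safe)) = {s : every successor in {Send, Check, Reset, Retry, Grant}} = {Check, Done, Retry, Grant}
EG (AX (error | safe)): greatest fixpoint, start Z0 = {Check, Done, Retry, Grant}, keep only states in Sat with some successor in Z. Already a fixed point.
Sat(EG (AX (error | safe))) = {Check, Done, Retry, Grant}
Check ∈ Sat(EG (AX (error | safe))) = {Check, Done, Retry, Grant}, so the formula holds at Check.

Yes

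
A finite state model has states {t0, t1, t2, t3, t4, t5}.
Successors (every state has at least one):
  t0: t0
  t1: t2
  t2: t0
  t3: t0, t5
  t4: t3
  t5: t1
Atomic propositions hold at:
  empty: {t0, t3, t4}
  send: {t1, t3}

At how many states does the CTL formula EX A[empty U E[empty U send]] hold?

E[empty U send]: least fixpoint, start Z0 = Sat(send) = {t1, t3}, add states in Sat(empty) with some successor in Z. Z1 = {t1, t3, t4}; fixed.
Sat(E[empty U send]) = {t1, t3, t4}
A[empty U E[empty U send]]: least fixpoint, start Z0 = Sat(E[empty U send]) = {t1, t3, t4}, add states in Sat(empty) with every successor in Z. Already a fixed point.
Sat(A[empty U E[empty U send]]) = {t1, t3, t4}
Sat(EX A[empty U E[empty U send]]) = {s : some successor in {t1, t3, t4}} = {t4, t5}
|Sat(EX A[empty U E[empty U send]])| = |{t4, t5}| = 2.

2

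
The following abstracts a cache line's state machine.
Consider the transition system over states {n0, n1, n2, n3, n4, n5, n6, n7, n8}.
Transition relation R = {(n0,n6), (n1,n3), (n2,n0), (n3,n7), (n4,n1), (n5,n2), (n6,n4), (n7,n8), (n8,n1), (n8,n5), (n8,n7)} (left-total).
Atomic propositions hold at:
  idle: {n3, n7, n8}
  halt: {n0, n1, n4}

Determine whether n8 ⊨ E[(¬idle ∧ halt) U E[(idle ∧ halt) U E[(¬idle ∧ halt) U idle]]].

Sat(¬idle) = {n0, n1, n2, n4, n5, n6}
Sat(¬idle ∧ halt) = {n0, n1, n4}
Sat(idle ∧ halt) = ∅
E[(¬idle ∧ halt) U idle]: least fixpoint, start Z0 = Sat(idle) = {n3, n7, n8}, add states in Sat(¬idle ∧ halt) with some successor in Z. Z1 = {n1, n3, n7, n8}; Z2 = {n1, n3, n4, n7, n8}; fixed.
Sat(E[(¬idle ∧ halt) U idle]) = {n1, n3, n4, n7, n8}
E[(idle ∧ halt) U E[(¬idle ∧ halt) U idle]]: least fixpoint, start Z0 = Sat(E[(¬idle ∧ halt) U idle]) = {n1, n3, n4, n7, n8}, add states in Sat(idle ∧ halt) with some successor in Z. Already a fixed point.
Sat(E[(idle ∧ halt) U E[(¬idle ∧ halt) U idle]]) = {n1, n3, n4, n7, n8}
E[(¬idle ∧ halt) U E[(idle ∧ halt) U E[(¬idle ∧ halt) U idle]]]: least fixpoint, start Z0 = Sat(E[(idle ∧ halt) U E[(¬idle ∧ halt) U idle]]) = {n1, n3, n4, n7, n8}, add states in Sat(¬idle ∧ halt) with some successor in Z. Already a fixed point.
Sat(E[(¬idle ∧ halt) U E[(idle ∧ halt) U E[(¬idle ∧ halt) U idle]]]) = {n1, n3, n4, n7, n8}
n8 ∈ Sat(E[(¬idle ∧ halt) U E[(idle ∧ halt) U E[(¬idle ∧ halt) U idle]]]) = {n1, n3, n4, n7, n8}, so the formula holds at n8.

Yes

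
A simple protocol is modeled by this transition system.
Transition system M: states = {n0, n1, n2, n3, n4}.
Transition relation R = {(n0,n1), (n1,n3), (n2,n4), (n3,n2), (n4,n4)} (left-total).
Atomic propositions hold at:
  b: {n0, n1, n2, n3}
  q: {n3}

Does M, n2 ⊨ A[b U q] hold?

No

A[b U q]: least fixpoint, start Z0 = Sat(q) = {n3}, add states in Sat(b) with every successor in Z. Z1 = {n1, n3}; Z2 = {n0, n1, n3}; fixed.
Sat(A[b U q]) = {n0, n1, n3}
n2 ∉ Sat(A[b U q]) = {n0, n1, n3}, so the formula does not hold at n2.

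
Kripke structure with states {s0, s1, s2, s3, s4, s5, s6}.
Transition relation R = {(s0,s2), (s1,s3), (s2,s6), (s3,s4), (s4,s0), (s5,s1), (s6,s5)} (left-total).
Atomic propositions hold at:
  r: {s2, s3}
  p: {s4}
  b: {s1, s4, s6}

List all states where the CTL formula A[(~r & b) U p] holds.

{s4}

Sat(~r) = {s0, s1, s4, s5, s6}
Sat(~r & b) = {s1, s4, s6}
A[(~r & b) U p]: least fixpoint, start Z0 = Sat(p) = {s4}, add states in Sat(~r & b) with every successor in Z. Already a fixed point.
Sat(A[(~r & b) U p]) = {s4}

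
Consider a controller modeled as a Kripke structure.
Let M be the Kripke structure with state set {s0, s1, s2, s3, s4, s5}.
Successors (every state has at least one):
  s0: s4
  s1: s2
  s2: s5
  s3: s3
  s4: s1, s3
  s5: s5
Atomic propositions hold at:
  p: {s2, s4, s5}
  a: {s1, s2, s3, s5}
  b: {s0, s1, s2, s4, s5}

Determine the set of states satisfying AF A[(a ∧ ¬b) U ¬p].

Sat(¬b) = {s3}
Sat(a ∧ ¬b) = {s3}
Sat(¬p) = {s0, s1, s3}
A[(a ∧ ¬b) U ¬p]: least fixpoint, start Z0 = Sat(¬p) = {s0, s1, s3}, add states in Sat(a ∧ ¬b) with every successor in Z. Already a fixed point.
Sat(A[(a ∧ ¬b) U ¬p]) = {s0, s1, s3}
AF A[(a ∧ ¬b) U ¬p]: least fixpoint, start Z0 = {s0, s1, s3}, add states with every successor in Z. Z1 = {s0, s1, s3, s4}; fixed.
Sat(AF A[(a ∧ ¬b) U ¬p]) = {s0, s1, s3, s4}

{s0, s1, s3, s4}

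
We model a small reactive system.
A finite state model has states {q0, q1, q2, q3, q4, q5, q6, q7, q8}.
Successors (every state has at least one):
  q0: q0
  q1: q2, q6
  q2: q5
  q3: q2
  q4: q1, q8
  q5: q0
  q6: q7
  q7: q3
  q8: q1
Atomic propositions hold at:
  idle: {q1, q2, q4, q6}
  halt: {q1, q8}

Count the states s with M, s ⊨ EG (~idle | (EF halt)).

2

Sat(~idle) = {q0, q3, q5, q7, q8}
EF halt: least fixpoint, start Z0 = {q1, q8}, add states with some successor in Z. Z1 = {q1, q4, q8}; fixed.
Sat(EF halt) = {q1, q4, q8}
Sat(~idle | (EF halt)) = {q0, q1, q3, q4, q5, q7, q8}
EG (~idle | (EF halt)): greatest fixpoint, start Z0 = {q0, q1, q3, q4, q5, q7, q8}, keep only states in Sat with some successor in Z. Z1 = {q0, q4, q5, q7, q8}; Z2 = {q0, q4, q5}; Z3 = {q0, q5}; fixed.
Sat(EG (~idle | (EF halt))) = {q0, q5}
|Sat(EG (~idle | (EF halt)))| = |{q0, q5}| = 2.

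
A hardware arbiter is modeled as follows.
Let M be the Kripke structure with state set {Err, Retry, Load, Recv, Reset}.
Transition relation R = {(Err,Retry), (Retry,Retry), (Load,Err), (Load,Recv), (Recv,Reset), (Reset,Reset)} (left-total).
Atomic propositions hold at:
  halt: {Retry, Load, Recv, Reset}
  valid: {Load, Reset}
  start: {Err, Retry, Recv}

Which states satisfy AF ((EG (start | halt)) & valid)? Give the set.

{Load, Recv, Reset}

Sat(start | halt) = {Err, Retry, Load, Recv, Reset}
EG (start | halt): greatest fixpoint, start Z0 = {Err, Retry, Load, Recv, Reset}, keep only states in Sat with some successor in Z. Already a fixed point.
Sat(EG (start | halt)) = {Err, Retry, Load, Recv, Reset}
Sat((EG (start | halt)) & valid) = {Load, Reset}
AF ((EG (start | halt)) & valid): least fixpoint, start Z0 = {Load, Reset}, add states with every successor in Z. Z1 = {Load, Recv, Reset}; fixed.
Sat(AF ((EG (start | halt)) & valid)) = {Load, Recv, Reset}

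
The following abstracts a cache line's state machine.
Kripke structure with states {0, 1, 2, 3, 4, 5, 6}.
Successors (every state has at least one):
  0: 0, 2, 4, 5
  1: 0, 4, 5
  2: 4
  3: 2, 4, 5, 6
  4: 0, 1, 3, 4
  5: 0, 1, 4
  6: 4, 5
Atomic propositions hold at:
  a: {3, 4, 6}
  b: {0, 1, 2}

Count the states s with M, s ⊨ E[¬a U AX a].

Sat(¬a) = {0, 1, 2, 5}
Sat(AX a) = {s : every successor in {3, 4, 6}} = {2}
E[¬a U AX a]: least fixpoint, start Z0 = Sat(AX a) = {2}, add states in Sat(¬a) with some successor in Z. Z1 = {0, 2}; Z2 = {0, 1, 2, 5}; fixed.
Sat(E[¬a U AX a]) = {0, 1, 2, 5}
|Sat(E[¬a U AX a])| = |{0, 1, 2, 5}| = 4.

4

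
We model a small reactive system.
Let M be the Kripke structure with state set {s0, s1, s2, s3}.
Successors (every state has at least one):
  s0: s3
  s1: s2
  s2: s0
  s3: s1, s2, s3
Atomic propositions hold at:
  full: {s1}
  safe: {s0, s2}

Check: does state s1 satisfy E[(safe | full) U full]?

Yes

Sat(safe | full) = {s0, s1, s2}
E[(safe | full) U full]: least fixpoint, start Z0 = Sat(full) = {s1}, add states in Sat(safe | full) with some successor in Z. Already a fixed point.
Sat(E[(safe | full) U full]) = {s1}
s1 ∈ Sat(E[(safe | full) U full]) = {s1}, so the formula holds at s1.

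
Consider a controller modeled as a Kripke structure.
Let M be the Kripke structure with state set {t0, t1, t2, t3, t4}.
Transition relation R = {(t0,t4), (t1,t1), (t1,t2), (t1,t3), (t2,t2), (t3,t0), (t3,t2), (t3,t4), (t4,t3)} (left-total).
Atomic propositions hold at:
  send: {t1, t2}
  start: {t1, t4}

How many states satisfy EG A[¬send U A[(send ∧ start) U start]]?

Sat(¬send) = {t0, t3, t4}
Sat(send ∧ start) = {t1}
A[(send ∧ start) U start]: least fixpoint, start Z0 = Sat(start) = {t1, t4}, add states in Sat(send ∧ start) with every successor in Z. Already a fixed point.
Sat(A[(send ∧ start) U start]) = {t1, t4}
A[¬send U A[(send ∧ start) U start]]: least fixpoint, start Z0 = Sat(A[(send ∧ start) U start]) = {t1, t4}, add states in Sat(¬send) with every successor in Z. Z1 = {t0, t1, t4}; fixed.
Sat(A[¬send U A[(send ∧ start) U start]]) = {t0, t1, t4}
EG A[¬send U A[(send ∧ start) U start]]: greatest fixpoint, start Z0 = {t0, t1, t4}, keep only states in Sat with some successor in Z. Z1 = {t0, t1}; Z2 = {t1}; fixed.
Sat(EG A[¬send U A[(send ∧ start) U start]]) = {t1}
|Sat(EG A[¬send U A[(send ∧ start) U start]])| = |{t1}| = 1.

1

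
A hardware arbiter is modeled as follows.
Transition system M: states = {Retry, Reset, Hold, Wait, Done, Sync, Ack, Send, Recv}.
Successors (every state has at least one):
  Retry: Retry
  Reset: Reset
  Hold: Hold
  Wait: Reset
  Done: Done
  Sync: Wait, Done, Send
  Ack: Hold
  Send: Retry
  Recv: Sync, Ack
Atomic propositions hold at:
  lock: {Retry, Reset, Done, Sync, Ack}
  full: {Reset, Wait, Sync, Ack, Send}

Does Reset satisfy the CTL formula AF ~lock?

No

Sat(~lock) = {Hold, Wait, Send, Recv}
AF ~lock: least fixpoint, start Z0 = {Hold, Wait, Send, Recv}, add states with every successor in Z. Z1 = {Hold, Wait, Ack, Send, Recv}; fixed.
Sat(AF ~lock) = {Hold, Wait, Ack, Send, Recv}
Reset ∉ Sat(AF ~lock) = {Hold, Wait, Ack, Send, Recv}, so the formula does not hold at Reset.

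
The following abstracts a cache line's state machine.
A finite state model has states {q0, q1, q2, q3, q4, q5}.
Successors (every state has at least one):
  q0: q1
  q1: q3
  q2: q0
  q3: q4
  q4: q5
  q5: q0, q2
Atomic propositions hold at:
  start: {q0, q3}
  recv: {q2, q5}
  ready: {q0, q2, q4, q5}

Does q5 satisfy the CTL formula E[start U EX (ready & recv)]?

Yes

Sat(ready & recv) = {q2, q5}
Sat(EX (ready & recv)) = {s : some successor in {q2, q5}} = {q4, q5}
E[start U EX (ready & recv)]: least fixpoint, start Z0 = Sat(EX (ready & recv)) = {q4, q5}, add states in Sat(start) with some successor in Z. Z1 = {q3, q4, q5}; fixed.
Sat(E[start U EX (ready & recv)]) = {q3, q4, q5}
q5 ∈ Sat(E[start U EX (ready & recv)]) = {q3, q4, q5}, so the formula holds at q5.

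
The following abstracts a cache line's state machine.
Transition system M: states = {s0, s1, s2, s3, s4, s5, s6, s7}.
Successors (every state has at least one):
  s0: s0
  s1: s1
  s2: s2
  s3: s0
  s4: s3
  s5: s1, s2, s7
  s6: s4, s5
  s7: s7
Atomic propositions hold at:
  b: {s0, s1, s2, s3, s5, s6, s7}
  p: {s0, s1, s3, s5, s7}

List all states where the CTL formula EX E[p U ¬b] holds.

{s6}

Sat(¬b) = {s4}
E[p U ¬b]: least fixpoint, start Z0 = Sat(¬b) = {s4}, add states in Sat(p) with some successor in Z. Already a fixed point.
Sat(E[p U ¬b]) = {s4}
Sat(EX E[p U ¬b]) = {s : some successor in {s4}} = {s6}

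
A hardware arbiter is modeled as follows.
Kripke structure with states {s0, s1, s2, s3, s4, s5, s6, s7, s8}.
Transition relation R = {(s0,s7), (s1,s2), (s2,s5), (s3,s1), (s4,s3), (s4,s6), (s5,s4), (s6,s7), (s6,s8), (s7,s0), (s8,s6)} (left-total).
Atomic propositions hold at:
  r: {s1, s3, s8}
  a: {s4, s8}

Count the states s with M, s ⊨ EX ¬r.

Sat(¬r) = {s0, s2, s4, s5, s6, s7}
Sat(EX ¬r) = {s : some successor in {s0, s2, s4, s5, s6, s7}} = {s0, s1, s2, s4, s5, s6, s7, s8}
|Sat(EX ¬r)| = |{s0, s1, s2, s4, s5, s6, s7, s8}| = 8.

8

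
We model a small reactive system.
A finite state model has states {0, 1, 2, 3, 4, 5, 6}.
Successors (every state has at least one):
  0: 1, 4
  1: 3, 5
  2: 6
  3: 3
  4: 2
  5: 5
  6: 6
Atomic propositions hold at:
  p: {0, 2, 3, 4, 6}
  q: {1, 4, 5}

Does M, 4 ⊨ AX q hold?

Sat(AX q) = {s : every successor in {1, 4, 5}} = {0, 5}
4 ∉ Sat(AX q) = {0, 5}, so the formula does not hold at 4.

No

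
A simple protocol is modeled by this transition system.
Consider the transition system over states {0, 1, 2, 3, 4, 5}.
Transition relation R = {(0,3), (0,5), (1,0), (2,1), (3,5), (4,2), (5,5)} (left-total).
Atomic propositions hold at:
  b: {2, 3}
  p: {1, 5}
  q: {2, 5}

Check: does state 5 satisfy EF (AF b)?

No

AF b: least fixpoint, start Z0 = {2, 3}, add states with every successor in Z. Z1 = {2, 3, 4}; fixed.
Sat(AF b) = {2, 3, 4}
EF (AF b): least fixpoint, start Z0 = {2, 3, 4}, add states with some successor in Z. Z1 = {0, 2, 3, 4}; Z2 = {0, 1, 2, 3, 4}; fixed.
Sat(EF (AF b)) = {0, 1, 2, 3, 4}
5 ∉ Sat(EF (AF b)) = {0, 1, 2, 3, 4}, so the formula does not hold at 5.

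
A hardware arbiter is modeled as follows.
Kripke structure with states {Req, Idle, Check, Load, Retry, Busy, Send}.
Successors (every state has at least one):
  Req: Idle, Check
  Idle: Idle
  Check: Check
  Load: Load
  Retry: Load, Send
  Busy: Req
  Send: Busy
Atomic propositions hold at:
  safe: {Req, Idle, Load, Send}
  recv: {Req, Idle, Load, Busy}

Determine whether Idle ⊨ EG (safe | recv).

Yes

Sat(safe | recv) = {Req, Idle, Load, Busy, Send}
EG (safe | recv): greatest fixpoint, start Z0 = {Req, Idle, Load, Busy, Send}, keep only states in Sat with some successor in Z. Already a fixed point.
Sat(EG (safe | recv)) = {Req, Idle, Load, Busy, Send}
Idle ∈ Sat(EG (safe | recv)) = {Req, Idle, Load, Busy, Send}, so the formula holds at Idle.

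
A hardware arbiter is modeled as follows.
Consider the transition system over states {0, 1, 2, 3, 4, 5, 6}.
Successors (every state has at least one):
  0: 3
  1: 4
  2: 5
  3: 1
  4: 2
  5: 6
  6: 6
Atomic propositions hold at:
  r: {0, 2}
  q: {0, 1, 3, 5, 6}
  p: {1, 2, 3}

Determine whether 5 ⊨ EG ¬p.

Yes

Sat(¬p) = {0, 4, 5, 6}
EG ¬p: greatest fixpoint, start Z0 = {0, 4, 5, 6}, keep only states in Sat with some successor in Z. Z1 = {5, 6}; fixed.
Sat(EG ¬p) = {5, 6}
5 ∈ Sat(EG ¬p) = {5, 6}, so the formula holds at 5.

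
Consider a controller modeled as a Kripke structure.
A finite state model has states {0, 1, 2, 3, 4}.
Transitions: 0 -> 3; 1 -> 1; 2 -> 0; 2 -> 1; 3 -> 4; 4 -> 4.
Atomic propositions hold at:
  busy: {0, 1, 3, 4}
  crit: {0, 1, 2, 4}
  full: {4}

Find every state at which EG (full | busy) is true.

Sat(full | busy) = {0, 1, 3, 4}
EG (full | busy): greatest fixpoint, start Z0 = {0, 1, 3, 4}, keep only states in Sat with some successor in Z. Already a fixed point.
Sat(EG (full | busy)) = {0, 1, 3, 4}

{0, 1, 3, 4}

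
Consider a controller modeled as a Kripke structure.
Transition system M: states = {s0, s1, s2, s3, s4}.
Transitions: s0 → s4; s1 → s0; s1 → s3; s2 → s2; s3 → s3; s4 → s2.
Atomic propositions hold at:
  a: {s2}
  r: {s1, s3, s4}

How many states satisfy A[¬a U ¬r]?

Sat(¬a) = {s0, s1, s3, s4}
Sat(¬r) = {s0, s2}
A[¬a U ¬r]: least fixpoint, start Z0 = Sat(¬r) = {s0, s2}, add states in Sat(¬a) with every successor in Z. Z1 = {s0, s2, s4}; fixed.
Sat(A[¬a U ¬r]) = {s0, s2, s4}
|Sat(A[¬a U ¬r])| = |{s0, s2, s4}| = 3.

3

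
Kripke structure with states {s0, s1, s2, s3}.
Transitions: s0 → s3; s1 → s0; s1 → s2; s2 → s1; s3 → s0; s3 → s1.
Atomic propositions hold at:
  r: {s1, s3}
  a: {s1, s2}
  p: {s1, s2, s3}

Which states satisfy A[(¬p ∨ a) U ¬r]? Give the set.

{s0, s1, s2}

Sat(¬p) = {s0}
Sat(¬p ∨ a) = {s0, s1, s2}
Sat(¬r) = {s0, s2}
A[(¬p ∨ a) U ¬r]: least fixpoint, start Z0 = Sat(¬r) = {s0, s2}, add states in Sat(¬p ∨ a) with every successor in Z. Z1 = {s0, s1, s2}; fixed.
Sat(A[(¬p ∨ a) U ¬r]) = {s0, s1, s2}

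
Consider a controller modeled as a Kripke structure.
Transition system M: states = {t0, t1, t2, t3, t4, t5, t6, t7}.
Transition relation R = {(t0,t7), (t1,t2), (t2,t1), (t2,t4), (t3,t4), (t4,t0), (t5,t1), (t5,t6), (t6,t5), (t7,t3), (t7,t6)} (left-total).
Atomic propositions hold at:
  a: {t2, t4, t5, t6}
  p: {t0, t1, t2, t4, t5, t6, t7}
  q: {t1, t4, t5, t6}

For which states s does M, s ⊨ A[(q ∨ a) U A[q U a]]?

Sat(q ∨ a) = {t1, t2, t4, t5, t6}
A[q U a]: least fixpoint, start Z0 = Sat(a) = {t2, t4, t5, t6}, add states in Sat(q) with every successor in Z. Z1 = {t1, t2, t4, t5, t6}; fixed.
Sat(A[q U a]) = {t1, t2, t4, t5, t6}
A[(q ∨ a) U A[q U a]]: least fixpoint, start Z0 = Sat(A[q U a]) = {t1, t2, t4, t5, t6}, add states in Sat(q ∨ a) with every successor in Z. Already a fixed point.
Sat(A[(q ∨ a) U A[q U a]]) = {t1, t2, t4, t5, t6}

{t1, t2, t4, t5, t6}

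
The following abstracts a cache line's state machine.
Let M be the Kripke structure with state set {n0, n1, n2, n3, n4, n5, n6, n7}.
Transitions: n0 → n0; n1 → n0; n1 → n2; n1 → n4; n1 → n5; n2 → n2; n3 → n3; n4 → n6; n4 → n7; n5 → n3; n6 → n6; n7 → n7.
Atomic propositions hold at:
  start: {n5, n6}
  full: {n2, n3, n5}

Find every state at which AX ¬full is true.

{n0, n4, n6, n7}

Sat(¬full) = {n0, n1, n4, n6, n7}
Sat(AX ¬full) = {s : every successor in {n0, n1, n4, n6, n7}} = {n0, n4, n6, n7}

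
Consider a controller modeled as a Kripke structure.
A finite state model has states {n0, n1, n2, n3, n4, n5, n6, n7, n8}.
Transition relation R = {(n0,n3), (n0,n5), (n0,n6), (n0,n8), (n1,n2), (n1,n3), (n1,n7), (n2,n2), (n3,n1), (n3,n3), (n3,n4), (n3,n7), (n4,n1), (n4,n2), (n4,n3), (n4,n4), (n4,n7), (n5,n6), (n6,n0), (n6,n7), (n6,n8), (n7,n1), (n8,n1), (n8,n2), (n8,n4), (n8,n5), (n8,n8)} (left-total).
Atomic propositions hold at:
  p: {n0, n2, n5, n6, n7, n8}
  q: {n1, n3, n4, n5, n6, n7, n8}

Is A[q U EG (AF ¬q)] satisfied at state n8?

Sat(¬q) = {n0, n2}
AF ¬q: least fixpoint, start Z0 = {n0, n2}, add states with every successor in Z. Already a fixed point.
Sat(AF ¬q) = {n0, n2}
EG (AF ¬q): greatest fixpoint, start Z0 = {n0, n2}, keep only states in Sat with some successor in Z. Z1 = {n2}; fixed.
Sat(EG (AF ¬q)) = {n2}
A[q U EG (AF ¬q)]: least fixpoint, start Z0 = Sat(EG (AF ¬q)) = {n2}, add states in Sat(q) with every successor in Z. Already a fixed point.
Sat(A[q U EG (AF ¬q)]) = {n2}
n8 ∉ Sat(A[q U EG (AF ¬q)]) = {n2}, so the formula does not hold at n8.

No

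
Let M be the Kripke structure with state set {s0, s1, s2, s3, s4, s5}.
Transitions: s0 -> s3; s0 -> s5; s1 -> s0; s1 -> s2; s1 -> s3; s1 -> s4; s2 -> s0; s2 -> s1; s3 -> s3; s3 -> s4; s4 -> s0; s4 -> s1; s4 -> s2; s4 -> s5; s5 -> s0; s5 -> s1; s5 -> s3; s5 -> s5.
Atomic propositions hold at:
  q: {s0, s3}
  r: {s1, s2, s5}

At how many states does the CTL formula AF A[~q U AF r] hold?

3

Sat(~q) = {s1, s2, s4, s5}
AF r: least fixpoint, start Z0 = {s1, s2, s5}, add states with every successor in Z. Already a fixed point.
Sat(AF r) = {s1, s2, s5}
A[~q U AF r]: least fixpoint, start Z0 = Sat(AF r) = {s1, s2, s5}, add states in Sat(~q) with every successor in Z. Already a fixed point.
Sat(A[~q U AF r]) = {s1, s2, s5}
AF A[~q U AF r]: least fixpoint, start Z0 = {s1, s2, s5}, add states with every successor in Z. Already a fixed point.
Sat(AF A[~q U AF r]) = {s1, s2, s5}
|Sat(AF A[~q U AF r])| = |{s1, s2, s5}| = 3.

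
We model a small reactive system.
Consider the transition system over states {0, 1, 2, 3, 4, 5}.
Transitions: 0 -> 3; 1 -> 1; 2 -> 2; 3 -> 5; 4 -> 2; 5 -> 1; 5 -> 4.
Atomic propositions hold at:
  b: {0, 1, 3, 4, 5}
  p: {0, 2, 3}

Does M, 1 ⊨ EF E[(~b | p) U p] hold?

No

Sat(~b) = {2}
Sat(~b | p) = {0, 2, 3}
E[(~b | p) U p]: least fixpoint, start Z0 = Sat(p) = {0, 2, 3}, add states in Sat(~b | p) with some successor in Z. Already a fixed point.
Sat(E[(~b | p) U p]) = {0, 2, 3}
EF E[(~b | p) U p]: least fixpoint, start Z0 = {0, 2, 3}, add states with some successor in Z. Z1 = {0, 2, 3, 4}; Z2 = {0, 2, 3, 4, 5}; fixed.
Sat(EF E[(~b | p) U p]) = {0, 2, 3, 4, 5}
1 ∉ Sat(EF E[(~b | p) U p]) = {0, 2, 3, 4, 5}, so the formula does not hold at 1.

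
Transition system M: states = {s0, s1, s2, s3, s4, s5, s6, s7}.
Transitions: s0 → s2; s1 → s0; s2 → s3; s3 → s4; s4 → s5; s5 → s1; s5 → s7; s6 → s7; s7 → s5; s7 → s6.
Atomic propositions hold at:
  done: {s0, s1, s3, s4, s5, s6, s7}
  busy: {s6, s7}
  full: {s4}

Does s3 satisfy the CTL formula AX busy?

No

Sat(AX busy) = {s : every successor in {s6, s7}} = {s6}
s3 ∉ Sat(AX busy) = {s6}, so the formula does not hold at s3.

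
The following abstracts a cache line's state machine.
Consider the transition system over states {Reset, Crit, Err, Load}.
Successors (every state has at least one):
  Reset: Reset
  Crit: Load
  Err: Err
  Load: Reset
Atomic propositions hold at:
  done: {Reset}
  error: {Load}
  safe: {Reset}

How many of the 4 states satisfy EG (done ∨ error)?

2

Sat(done ∨ error) = {Reset, Load}
EG (done ∨ error): greatest fixpoint, start Z0 = {Reset, Load}, keep only states in Sat with some successor in Z. Already a fixed point.
Sat(EG (done ∨ error)) = {Reset, Load}
|Sat(EG (done ∨ error))| = |{Reset, Load}| = 2.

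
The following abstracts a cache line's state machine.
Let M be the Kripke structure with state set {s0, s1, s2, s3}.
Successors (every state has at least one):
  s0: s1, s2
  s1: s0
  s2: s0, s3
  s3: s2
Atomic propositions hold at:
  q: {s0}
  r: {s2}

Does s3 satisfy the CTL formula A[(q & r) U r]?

No

Sat(q & r) = ∅
A[(q & r) U r]: least fixpoint, start Z0 = Sat(r) = {s2}, add states in Sat(q & r) with every successor in Z. Already a fixed point.
Sat(A[(q & r) U r]) = {s2}
s3 ∉ Sat(A[(q & r) U r]) = {s2}, so the formula does not hold at s3.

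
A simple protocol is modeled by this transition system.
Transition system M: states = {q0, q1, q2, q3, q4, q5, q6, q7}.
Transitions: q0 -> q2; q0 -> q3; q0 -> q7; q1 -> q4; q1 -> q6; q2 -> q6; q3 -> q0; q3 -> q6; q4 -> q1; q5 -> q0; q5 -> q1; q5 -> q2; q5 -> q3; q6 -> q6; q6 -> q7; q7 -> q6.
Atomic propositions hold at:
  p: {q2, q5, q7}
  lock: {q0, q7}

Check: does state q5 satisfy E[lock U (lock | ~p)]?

No

Sat(~p) = {q0, q1, q3, q4, q6}
Sat(lock | ~p) = {q0, q1, q3, q4, q6, q7}
E[lock U (lock | ~p)]: least fixpoint, start Z0 = Sat((lock | ~p)) = {q0, q1, q3, q4, q6, q7}, add states in Sat(lock) with some successor in Z. Already a fixed point.
Sat(E[lock U (lock | ~p)]) = {q0, q1, q3, q4, q6, q7}
q5 ∉ Sat(E[lock U (lock | ~p)]) = {q0, q1, q3, q4, q6, q7}, so the formula does not hold at q5.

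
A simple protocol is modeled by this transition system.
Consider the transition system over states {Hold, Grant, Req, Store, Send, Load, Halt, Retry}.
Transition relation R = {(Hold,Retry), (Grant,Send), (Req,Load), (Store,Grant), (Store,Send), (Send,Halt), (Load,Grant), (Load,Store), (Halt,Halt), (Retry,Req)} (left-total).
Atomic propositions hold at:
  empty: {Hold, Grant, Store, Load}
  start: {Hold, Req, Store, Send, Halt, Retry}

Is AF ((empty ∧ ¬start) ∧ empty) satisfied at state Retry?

Sat(¬start) = {Grant, Load}
Sat(empty ∧ ¬start) = {Grant, Load}
Sat((empty ∧ ¬start) ∧ empty) = {Grant, Load}
AF ((empty ∧ ¬start) ∧ empty): least fixpoint, start Z0 = {Grant, Load}, add states with every successor in Z. Z1 = {Grant, Req, Load}; Z2 = {Grant, Req, Load, Retry}; Z3 = {Hold, Grant, Req, Load, Retry}; fixed.
Sat(AF ((empty ∧ ¬start) ∧ empty)) = {Hold, Grant, Req, Load, Retry}
Retry ∈ Sat(AF ((empty ∧ ¬start) ∧ empty)) = {Hold, Grant, Req, Load, Retry}, so the formula holds at Retry.

Yes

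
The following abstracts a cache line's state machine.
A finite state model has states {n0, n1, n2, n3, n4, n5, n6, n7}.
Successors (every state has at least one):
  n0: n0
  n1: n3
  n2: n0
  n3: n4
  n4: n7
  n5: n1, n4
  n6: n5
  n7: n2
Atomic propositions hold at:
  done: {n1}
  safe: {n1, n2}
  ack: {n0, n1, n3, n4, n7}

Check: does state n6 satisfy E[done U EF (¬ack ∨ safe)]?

Yes

Sat(¬ack) = {n2, n5, n6}
Sat(¬ack ∨ safe) = {n1, n2, n5, n6}
EF (¬ack ∨ safe): least fixpoint, start Z0 = {n1, n2, n5, n6}, add states with some successor in Z. Z1 = {n1, n2, n5, n6, n7}; Z2 = {n1, n2, n4, n5, n6, n7}; Z3 = {n1, n2, n3, n4, n5, n6, n7}; fixed.
Sat(EF (¬ack ∨ safe)) = {n1, n2, n3, n4, n5, n6, n7}
E[done U EF (¬ack ∨ safe)]: least fixpoint, start Z0 = Sat(EF (¬ack ∨ safe)) = {n1, n2, n3, n4, n5, n6, n7}, add states in Sat(done) with some successor in Z. Already a fixed point.
Sat(E[done U EF (¬ack ∨ safe)]) = {n1, n2, n3, n4, n5, n6, n7}
n6 ∈ Sat(E[done U EF (¬ack ∨ safe)]) = {n1, n2, n3, n4, n5, n6, n7}, so the formula holds at n6.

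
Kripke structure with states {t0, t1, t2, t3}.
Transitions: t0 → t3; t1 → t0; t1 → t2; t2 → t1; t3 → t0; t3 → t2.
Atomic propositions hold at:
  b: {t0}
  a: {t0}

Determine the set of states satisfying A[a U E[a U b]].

{t0}

E[a U b]: least fixpoint, start Z0 = Sat(b) = {t0}, add states in Sat(a) with some successor in Z. Already a fixed point.
Sat(E[a U b]) = {t0}
A[a U E[a U b]]: least fixpoint, start Z0 = Sat(E[a U b]) = {t0}, add states in Sat(a) with every successor in Z. Already a fixed point.
Sat(A[a U E[a U b]]) = {t0}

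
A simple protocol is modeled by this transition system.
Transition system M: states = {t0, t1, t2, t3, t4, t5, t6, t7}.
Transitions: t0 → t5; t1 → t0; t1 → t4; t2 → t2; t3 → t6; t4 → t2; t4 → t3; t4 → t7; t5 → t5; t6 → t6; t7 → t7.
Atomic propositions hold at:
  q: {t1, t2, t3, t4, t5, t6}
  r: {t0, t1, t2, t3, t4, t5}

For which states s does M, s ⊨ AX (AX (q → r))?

{t0, t1, t2, t5, t7}

Sat(q → r) = {t0, t1, t2, t3, t4, t5, t7}
Sat(AX (q → r)) = {s : every successor in {t0, t1, t2, t3, t4, t5, t7}} = {t0, t1, t2, t4, t5, t7}
Sat(AX (AX (q → r))) = {s : every successor in {t0, t1, t2, t4, t5, t7}} = {t0, t1, t2, t5, t7}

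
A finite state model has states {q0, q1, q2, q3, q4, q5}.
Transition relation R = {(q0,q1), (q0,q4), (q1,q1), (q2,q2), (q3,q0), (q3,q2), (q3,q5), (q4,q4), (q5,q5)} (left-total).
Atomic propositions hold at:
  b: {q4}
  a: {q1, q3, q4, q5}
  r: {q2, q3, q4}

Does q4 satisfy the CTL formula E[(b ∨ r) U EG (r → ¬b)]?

Sat(b ∨ r) = {q2, q3, q4}
Sat(¬b) = {q0, q1, q2, q3, q5}
Sat(r → ¬b) = {q0, q1, q2, q3, q5}
EG (r → ¬b): greatest fixpoint, start Z0 = {q0, q1, q2, q3, q5}, keep only states in Sat with some successor in Z. Already a fixed point.
Sat(EG (r → ¬b)) = {q0, q1, q2, q3, q5}
E[(b ∨ r) U EG (r → ¬b)]: least fixpoint, start Z0 = Sat(EG (r → ¬b)) = {q0, q1, q2, q3, q5}, add states in Sat(b ∨ r) with some successor in Z. Already a fixed point.
Sat(E[(b ∨ r) U EG (r → ¬b)]) = {q0, q1, q2, q3, q5}
q4 ∉ Sat(E[(b ∨ r) U EG (r → ¬b)]) = {q0, q1, q2, q3, q5}, so the formula does not hold at q4.

No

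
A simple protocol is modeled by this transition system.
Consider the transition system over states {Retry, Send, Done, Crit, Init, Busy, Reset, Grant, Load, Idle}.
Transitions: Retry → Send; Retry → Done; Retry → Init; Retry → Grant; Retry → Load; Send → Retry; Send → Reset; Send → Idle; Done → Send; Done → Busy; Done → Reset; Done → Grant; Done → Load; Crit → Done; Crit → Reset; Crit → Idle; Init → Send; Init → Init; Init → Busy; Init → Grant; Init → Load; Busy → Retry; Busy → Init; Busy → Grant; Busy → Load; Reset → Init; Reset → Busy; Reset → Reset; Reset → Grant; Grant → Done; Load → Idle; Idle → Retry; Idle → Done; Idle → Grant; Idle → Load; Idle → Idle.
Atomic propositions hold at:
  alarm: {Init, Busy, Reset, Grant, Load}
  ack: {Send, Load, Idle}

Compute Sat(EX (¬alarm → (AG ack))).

{Retry, Send, Done, Crit, Init, Busy, Reset, Idle}

Sat(¬alarm) = {Retry, Send, Done, Crit, Idle}
AG ack: greatest fixpoint, start Z0 = {Send, Load, Idle}, keep only states in Sat with every successor in Z. Z1 = {Load}; Z2 = ∅; fixed.
Sat(AG ack) = ∅
Sat(¬alarm → (AG ack)) = {Init, Busy, Reset, Grant, Load}
Sat(EX (¬alarm → (AG ack))) = {s : some successor in {Init, Busy, Reset, Grant, Load}} = {Retry, Send, Done, Crit, Init, Busy, Reset, Idle}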